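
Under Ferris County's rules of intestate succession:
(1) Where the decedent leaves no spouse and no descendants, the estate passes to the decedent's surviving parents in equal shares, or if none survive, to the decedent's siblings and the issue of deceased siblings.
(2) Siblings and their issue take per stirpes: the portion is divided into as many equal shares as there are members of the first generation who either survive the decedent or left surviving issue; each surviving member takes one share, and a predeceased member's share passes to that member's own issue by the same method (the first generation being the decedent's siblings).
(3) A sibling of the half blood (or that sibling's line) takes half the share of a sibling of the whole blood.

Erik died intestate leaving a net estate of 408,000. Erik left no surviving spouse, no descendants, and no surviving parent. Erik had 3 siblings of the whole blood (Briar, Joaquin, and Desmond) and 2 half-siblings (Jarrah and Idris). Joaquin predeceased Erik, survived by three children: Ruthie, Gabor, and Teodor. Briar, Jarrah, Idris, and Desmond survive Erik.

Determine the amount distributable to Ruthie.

Ruthie receives 34,000.

The entire 408,000 passes to the siblings and their issue.
Counting each half-blood sibling's line as half a unit, there are 4 units in 408,000, so one unit is 102,000. Whole-blood lines (Briar, Joaquin, and Desmond) take 102,000 each; half-blood lines (Jarrah and Idris) take 51,000 each.
Joaquin's share (102,000) is divided into 3 shares of 34,000: Ruthie, Gabor, and Teodor each take 34,000.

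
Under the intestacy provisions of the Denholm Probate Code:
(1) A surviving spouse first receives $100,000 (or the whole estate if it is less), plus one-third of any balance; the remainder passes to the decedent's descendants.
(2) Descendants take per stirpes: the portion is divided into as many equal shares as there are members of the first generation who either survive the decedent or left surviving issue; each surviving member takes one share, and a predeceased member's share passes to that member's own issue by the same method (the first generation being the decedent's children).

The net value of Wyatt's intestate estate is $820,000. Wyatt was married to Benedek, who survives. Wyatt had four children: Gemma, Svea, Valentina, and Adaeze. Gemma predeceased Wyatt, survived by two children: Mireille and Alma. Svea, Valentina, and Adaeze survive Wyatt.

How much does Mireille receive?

Mireille receives $60,000.

Benedek first takes $100,000, leaving a balance of $720,000. Benedek then takes one-third of the balance ($240,000), for a total of $340,000. The remaining $480,000 passes to the descendants.
The descendants' portion ($480,000) is divided into 4 shares of $120,000: Svea, Valentina, and Adaeze each take $120,000; Gemma's $120,000 share passes to Gemma's issue.
Gemma's share ($120,000) is divided into 2 shares of $60,000: Mireille and Alma each take $60,000.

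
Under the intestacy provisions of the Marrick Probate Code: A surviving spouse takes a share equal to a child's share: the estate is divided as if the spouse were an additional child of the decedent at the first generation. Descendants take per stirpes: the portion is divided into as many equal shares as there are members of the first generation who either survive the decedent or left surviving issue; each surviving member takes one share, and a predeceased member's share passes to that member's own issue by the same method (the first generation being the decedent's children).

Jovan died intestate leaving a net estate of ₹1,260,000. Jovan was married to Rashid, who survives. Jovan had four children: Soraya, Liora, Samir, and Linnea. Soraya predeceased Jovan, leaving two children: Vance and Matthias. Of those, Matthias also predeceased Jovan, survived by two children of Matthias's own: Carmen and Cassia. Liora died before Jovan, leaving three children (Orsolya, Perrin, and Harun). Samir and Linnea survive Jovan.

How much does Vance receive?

The spouse counts as an additional share at the children's level, so there are 5 primary shares of ₹252,000. Rashid takes one such share (₹252,000).
The children's combined portion (₹1,008,000) is divided into 4 shares of ₹252,000: Samir and Linnea each take ₹252,000; Soraya's ₹252,000 share passes to Soraya's issue; Liora's ₹252,000 share passes to Liora's issue.
Soraya's share (₹252,000) is divided into 2 shares of ₹126,000: Vance takes ₹126,000; Matthias's ₹126,000 share passes to Matthias's issue.
Matthias's share (₹126,000) is divided into 2 shares of ₹63,000: Carmen and Cassia each take ₹63,000.
Liora's share (₹252,000) is divided into 3 shares of ₹84,000: Orsolya, Perrin, and Harun each take ₹84,000.

Vance receives ₹126,000.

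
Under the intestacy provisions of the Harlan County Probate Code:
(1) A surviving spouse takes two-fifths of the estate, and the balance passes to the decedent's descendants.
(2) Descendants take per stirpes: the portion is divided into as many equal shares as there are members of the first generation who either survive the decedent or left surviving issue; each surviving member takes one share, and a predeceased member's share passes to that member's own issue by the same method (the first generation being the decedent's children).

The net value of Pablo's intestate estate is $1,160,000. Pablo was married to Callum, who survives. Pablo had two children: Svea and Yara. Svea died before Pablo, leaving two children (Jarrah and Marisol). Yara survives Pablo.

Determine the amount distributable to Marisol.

Callum takes two-fifths of $1,160,000 = $464,000. The remaining $696,000 passes to the descendants.
The descendants' portion ($696,000) is divided into 2 shares of $348,000: Yara takes $348,000; Svea's $348,000 share passes to Svea's issue.
Svea's share ($348,000) is divided into 2 shares of $174,000: Jarrah and Marisol each take $174,000.

Marisol receives $174,000.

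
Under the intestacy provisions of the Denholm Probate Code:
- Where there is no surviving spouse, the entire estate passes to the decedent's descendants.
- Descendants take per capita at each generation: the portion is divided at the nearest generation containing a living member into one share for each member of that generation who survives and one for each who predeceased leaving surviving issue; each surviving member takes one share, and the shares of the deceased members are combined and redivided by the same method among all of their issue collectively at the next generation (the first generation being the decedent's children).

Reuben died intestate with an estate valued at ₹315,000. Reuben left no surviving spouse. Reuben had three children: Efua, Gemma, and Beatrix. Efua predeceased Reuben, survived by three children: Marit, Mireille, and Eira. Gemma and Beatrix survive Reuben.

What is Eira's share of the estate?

The entire ₹315,000 passes to the descendants.
That amount (₹315,000) is divided at the children's generation into 3 shares of ₹105,000. Gemma and Beatrix each take ₹105,000. The remaining share for the deceased Efua (₹105,000) is carried to the next generation.
That pool (₹105,000) is divided at the grandchildren's generation equally among Marit, Mireille, and Eira: ₹35,000 each.

Eira receives ₹35,000.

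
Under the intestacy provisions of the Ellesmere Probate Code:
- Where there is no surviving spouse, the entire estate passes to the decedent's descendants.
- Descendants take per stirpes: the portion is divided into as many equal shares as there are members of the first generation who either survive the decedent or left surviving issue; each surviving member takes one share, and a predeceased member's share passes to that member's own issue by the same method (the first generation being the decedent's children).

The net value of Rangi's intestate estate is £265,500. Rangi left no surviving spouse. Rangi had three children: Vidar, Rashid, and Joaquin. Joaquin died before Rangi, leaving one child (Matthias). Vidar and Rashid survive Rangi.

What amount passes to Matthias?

Matthias receives £88,500.

The entire £265,500 passes to the descendants.
That amount (£265,500) is divided into 3 shares of £88,500: Vidar and Rashid each take £88,500; Joaquin's £88,500 share passes to Joaquin's issue.
Joaquin's share (£88,500) passes entirely to Matthias.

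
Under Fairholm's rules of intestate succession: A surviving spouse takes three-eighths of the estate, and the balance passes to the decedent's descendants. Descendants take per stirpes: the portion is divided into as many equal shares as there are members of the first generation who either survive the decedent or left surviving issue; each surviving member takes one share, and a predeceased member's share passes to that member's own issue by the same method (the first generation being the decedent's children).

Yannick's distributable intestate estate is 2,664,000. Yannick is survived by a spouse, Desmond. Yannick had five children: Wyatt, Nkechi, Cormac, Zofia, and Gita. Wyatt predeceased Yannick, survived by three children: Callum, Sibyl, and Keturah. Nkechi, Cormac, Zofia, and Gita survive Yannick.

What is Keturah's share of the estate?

Keturah receives 111,000.

Desmond takes three-eighths of 2,664,000 = 999,000. The remaining 1,665,000 passes to the descendants.
The descendants' portion (1,665,000) is divided into 5 shares of 333,000: Nkechi, Cormac, Zofia, and Gita each take 333,000; Wyatt's 333,000 share passes to Wyatt's issue.
Wyatt's share (333,000) is divided into 3 shares of 111,000: Callum, Sibyl, and Keturah each take 111,000.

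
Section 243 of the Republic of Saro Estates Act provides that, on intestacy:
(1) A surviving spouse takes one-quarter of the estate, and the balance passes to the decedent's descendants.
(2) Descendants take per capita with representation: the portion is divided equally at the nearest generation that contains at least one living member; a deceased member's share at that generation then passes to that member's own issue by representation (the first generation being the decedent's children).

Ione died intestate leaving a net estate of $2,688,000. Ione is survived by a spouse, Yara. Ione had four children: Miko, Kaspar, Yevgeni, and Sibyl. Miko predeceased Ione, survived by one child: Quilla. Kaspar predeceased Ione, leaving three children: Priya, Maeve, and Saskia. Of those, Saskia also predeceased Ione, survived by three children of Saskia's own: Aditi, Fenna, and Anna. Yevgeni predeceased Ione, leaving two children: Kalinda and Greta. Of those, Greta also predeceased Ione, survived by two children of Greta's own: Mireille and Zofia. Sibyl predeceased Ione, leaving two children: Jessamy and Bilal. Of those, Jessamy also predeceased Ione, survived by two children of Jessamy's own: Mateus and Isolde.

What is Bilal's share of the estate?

Yara takes one-quarter of $2,688,000 = $672,000. The remaining $2,016,000 passes to the descendants.
No child survives, so the initial division is made at the grandchildren's generation.
The descendants' portion ($2,016,000) is divided into 8 shares of $252,000: Quilla, Priya, Maeve, Kalinda, and Bilal each take $252,000; Saskia's $252,000 share passes to Saskia's issue; Greta's $252,000 share passes to Greta's issue; Jessamy's $252,000 share passes to Jessamy's issue.
Saskia's share ($252,000) is divided into 3 shares of $84,000: Aditi, Fenna, and Anna each take $84,000.
Greta's share ($252,000) is divided into 2 shares of $126,000: Mireille and Zofia each take $126,000.
Jessamy's share ($252,000) is divided into 2 shares of $126,000: Mateus and Isolde each take $126,000.

Bilal receives $252,000.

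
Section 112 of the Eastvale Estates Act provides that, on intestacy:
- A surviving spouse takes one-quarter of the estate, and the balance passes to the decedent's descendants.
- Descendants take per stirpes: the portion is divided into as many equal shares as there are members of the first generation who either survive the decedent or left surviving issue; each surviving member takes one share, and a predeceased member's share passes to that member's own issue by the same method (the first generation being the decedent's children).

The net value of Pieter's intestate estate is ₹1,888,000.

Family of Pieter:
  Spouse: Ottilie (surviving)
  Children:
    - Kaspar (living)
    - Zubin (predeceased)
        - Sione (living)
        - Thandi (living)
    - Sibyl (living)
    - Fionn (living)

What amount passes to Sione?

Ottilie takes one-quarter of ₹1,888,000 = ₹472,000. The remaining ₹1,416,000 passes to the descendants.
The descendants' portion (₹1,416,000) is divided into 4 shares of ₹354,000: Kaspar, Sibyl, and Fionn each take ₹354,000; Zubin's ₹354,000 share passes to Zubin's issue.
Zubin's share (₹354,000) is divided into 2 shares of ₹177,000: Sione and Thandi each take ₹177,000.

Sione receives ₹177,000.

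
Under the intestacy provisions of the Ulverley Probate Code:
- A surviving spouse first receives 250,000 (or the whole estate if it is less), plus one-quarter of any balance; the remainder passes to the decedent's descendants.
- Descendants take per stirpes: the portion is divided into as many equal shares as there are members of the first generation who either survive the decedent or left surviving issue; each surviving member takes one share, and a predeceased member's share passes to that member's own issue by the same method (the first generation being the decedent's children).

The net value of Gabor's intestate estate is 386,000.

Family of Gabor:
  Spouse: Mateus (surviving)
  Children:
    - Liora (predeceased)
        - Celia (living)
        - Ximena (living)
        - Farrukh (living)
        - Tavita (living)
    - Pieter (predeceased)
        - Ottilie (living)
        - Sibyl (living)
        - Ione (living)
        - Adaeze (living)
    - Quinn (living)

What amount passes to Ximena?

Mateus first takes 250,000, leaving a balance of 136,000. Mateus then takes one-quarter of the balance (34,000), for a total of 284,000. The remaining 102,000 passes to the descendants.
The descendants' portion (102,000) is divided into 3 shares of 34,000: Quinn takes 34,000; Liora's 34,000 share passes to Liora's issue; Pieter's 34,000 share passes to Pieter's issue.
Liora's share (34,000) is divided into 4 shares of 8,500: Celia, Ximena, Farrukh, and Tavita each take 8,500.
Pieter's share (34,000) is divided into 4 shares of 8,500: Ottilie, Sibyl, Ione, and Adaeze each take 8,500.

Ximena receives 8,500.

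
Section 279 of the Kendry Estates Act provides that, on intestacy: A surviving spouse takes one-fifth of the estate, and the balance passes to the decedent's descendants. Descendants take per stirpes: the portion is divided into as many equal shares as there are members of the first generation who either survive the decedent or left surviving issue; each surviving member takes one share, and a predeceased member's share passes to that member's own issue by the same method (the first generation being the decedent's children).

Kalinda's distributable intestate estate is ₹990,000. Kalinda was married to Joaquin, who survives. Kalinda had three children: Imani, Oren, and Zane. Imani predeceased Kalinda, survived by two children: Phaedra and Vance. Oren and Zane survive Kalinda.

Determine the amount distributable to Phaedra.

Phaedra receives ₹132,000.

Joaquin takes one-fifth of ₹990,000 = ₹198,000. The remaining ₹792,000 passes to the descendants.
The descendants' portion (₹792,000) is divided into 3 shares of ₹264,000: Oren and Zane each take ₹264,000; Imani's ₹264,000 share passes to Imani's issue.
Imani's share (₹264,000) is divided into 2 shares of ₹132,000: Phaedra and Vance each take ₹132,000.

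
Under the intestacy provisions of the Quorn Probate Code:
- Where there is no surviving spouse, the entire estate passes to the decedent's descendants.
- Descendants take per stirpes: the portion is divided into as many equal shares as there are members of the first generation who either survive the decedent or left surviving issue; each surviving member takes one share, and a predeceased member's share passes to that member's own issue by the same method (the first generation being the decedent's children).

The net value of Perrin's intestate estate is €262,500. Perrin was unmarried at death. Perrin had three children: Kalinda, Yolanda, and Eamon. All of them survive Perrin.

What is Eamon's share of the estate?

The entire €262,500 passes to the descendants.
That amount (€262,500) is divided into 3 shares of €87,500: Kalinda, Yolanda, and Eamon each take €87,500.

Eamon receives €87,500.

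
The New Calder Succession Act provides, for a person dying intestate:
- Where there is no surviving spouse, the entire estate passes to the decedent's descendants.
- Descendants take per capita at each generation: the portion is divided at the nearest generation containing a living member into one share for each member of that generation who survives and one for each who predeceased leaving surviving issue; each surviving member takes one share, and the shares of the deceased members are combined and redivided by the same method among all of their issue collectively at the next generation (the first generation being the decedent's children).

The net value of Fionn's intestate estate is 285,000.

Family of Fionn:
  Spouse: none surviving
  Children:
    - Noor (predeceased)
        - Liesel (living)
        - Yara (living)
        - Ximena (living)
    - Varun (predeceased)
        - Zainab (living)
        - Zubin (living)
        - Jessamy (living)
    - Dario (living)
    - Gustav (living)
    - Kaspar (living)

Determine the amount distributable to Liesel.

Liesel receives 19,000.

The entire 285,000 passes to the descendants.
That amount (285,000) is divided at the children's generation into 5 shares of 57,000. Dario, Gustav, and Kaspar each take 57,000. The 2 shares of the deceased (Noor and Varun) are combined into a pool of 114,000.
That pool (114,000) is divided at the grandchildren's generation equally among Liesel, Yara, Ximena, Zainab, Zubin, and Jessamy: 19,000 each.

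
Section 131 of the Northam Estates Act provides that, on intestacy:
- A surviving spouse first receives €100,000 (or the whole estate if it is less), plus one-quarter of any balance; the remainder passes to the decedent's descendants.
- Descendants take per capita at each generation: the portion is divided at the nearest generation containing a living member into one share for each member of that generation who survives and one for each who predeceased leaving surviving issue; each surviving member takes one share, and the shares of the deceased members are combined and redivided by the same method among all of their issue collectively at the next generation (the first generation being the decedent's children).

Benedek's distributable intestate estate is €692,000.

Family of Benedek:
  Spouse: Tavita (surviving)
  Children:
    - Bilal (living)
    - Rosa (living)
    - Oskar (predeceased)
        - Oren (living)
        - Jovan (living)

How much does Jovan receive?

Jovan receives €74,000.

Tavita first takes €100,000, leaving a balance of €592,000. Tavita then takes one-quarter of the balance (€148,000), for a total of €248,000. The remaining €444,000 passes to the descendants.
The descendants' portion (€444,000) is divided at the children's generation into 3 shares of €148,000. Bilal and Rosa each take €148,000. The remaining share for the deceased Oskar (€148,000) is carried to the next generation.
That pool (€148,000) is divided at the grandchildren's generation equally among Oren and Jovan: €74,000 each.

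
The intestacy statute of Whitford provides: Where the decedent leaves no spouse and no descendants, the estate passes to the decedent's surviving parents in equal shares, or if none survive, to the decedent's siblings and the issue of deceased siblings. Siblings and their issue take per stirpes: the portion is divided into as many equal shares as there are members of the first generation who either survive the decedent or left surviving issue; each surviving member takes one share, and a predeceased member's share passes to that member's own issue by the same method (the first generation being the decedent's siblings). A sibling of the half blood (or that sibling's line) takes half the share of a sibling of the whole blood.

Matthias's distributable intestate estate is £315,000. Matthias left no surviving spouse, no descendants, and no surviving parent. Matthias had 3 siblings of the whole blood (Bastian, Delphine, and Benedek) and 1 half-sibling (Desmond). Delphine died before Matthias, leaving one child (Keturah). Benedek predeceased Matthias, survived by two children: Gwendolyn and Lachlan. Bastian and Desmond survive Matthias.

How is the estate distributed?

Bastian: £90,000; Keturah: £90,000; Desmond: £45,000; Gwendolyn: £45,000; Lachlan: £45,000

The entire £315,000 passes to the siblings and their issue.
Counting each half-blood sibling's line as half a unit, there are 7/2 units in £315,000, so one unit is £90,000. Whole-blood lines (Bastian, Delphine, and Benedek) take £90,000 each; half-blood lines (Desmond) take £45,000 each.
Delphine's share (£90,000) passes entirely to Keturah.
Benedek's share (£90,000) is divided into 2 shares of £45,000: Gwendolyn and Lachlan each take £45,000.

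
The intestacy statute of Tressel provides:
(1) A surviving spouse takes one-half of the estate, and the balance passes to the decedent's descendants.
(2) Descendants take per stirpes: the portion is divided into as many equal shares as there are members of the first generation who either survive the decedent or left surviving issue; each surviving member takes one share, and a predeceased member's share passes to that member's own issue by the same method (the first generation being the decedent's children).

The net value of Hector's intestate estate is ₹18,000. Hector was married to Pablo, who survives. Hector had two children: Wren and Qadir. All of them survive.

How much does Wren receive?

Wren receives ₹4,500.

Pablo takes one-half of ₹18,000 = ₹9,000. The remaining ₹9,000 passes to the descendants.
The descendants' portion (₹9,000) is divided into 2 shares of ₹4,500: Wren and Qadir each take ₹4,500.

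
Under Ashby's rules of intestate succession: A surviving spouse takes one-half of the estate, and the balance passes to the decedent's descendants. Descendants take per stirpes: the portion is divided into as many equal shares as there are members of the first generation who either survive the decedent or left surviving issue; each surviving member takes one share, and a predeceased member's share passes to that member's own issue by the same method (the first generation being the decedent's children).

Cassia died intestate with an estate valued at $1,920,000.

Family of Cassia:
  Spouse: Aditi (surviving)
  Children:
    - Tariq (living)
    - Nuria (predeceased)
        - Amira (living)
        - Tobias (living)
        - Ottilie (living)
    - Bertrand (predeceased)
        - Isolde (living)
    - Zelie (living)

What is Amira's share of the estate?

Amira receives $80,000.

Aditi takes one-half of $1,920,000 = $960,000. The remaining $960,000 passes to the descendants.
The descendants' portion ($960,000) is divided into 4 shares of $240,000: Tariq and Zelie each take $240,000; Nuria's $240,000 share passes to Nuria's issue; Bertrand's $240,000 share passes to Bertrand's issue.
Nuria's share ($240,000) is divided into 3 shares of $80,000: Amira, Tobias, and Ottilie each take $80,000.
Bertrand's share ($240,000) passes entirely to Isolde.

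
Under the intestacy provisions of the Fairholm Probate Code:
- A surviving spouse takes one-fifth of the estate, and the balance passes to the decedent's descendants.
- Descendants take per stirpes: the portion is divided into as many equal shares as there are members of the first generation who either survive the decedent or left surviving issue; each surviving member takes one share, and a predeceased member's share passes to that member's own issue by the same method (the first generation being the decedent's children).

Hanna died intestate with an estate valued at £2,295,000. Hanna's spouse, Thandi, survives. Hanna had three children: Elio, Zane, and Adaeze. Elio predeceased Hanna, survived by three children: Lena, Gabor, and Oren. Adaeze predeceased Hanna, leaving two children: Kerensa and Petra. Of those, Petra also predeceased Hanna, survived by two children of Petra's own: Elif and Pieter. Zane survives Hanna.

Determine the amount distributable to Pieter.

Thandi takes one-fifth of £2,295,000 = £459,000. The remaining £1,836,000 passes to the descendants.
The descendants' portion (£1,836,000) is divided into 3 shares of £612,000: Zane takes £612,000; Elio's £612,000 share passes to Elio's issue; Adaeze's £612,000 share passes to Adaeze's issue.
Elio's share (£612,000) is divided into 3 shares of £204,000: Lena, Gabor, and Oren each take £204,000.
Adaeze's share (£612,000) is divided into 2 shares of £306,000: Kerensa takes £306,000; Petra's £306,000 share passes to Petra's issue.
Petra's share (£306,000) is divided into 2 shares of £153,000: Elif and Pieter each take £153,000.

Pieter receives £153,000.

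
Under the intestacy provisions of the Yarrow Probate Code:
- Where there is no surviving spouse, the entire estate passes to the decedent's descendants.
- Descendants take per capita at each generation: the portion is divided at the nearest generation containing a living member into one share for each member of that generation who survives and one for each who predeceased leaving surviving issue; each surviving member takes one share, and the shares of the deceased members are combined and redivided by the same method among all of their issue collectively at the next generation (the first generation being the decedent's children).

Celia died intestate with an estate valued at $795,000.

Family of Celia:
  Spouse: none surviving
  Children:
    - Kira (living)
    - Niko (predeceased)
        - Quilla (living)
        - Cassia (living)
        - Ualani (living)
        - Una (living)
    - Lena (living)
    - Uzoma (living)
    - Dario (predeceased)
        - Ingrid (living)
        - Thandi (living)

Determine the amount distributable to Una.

The entire $795,000 passes to the descendants.
That amount ($795,000) is divided at the children's generation into 5 shares of $159,000. Kira, Lena, and Uzoma each take $159,000. The 2 shares of the deceased (Niko and Dario) are combined into a pool of $318,000.
That pool ($318,000) is divided at the grandchildren's generation equally among Quilla, Cassia, Ualani, Una, Ingrid, and Thandi: $53,000 each.

Una receives $53,000.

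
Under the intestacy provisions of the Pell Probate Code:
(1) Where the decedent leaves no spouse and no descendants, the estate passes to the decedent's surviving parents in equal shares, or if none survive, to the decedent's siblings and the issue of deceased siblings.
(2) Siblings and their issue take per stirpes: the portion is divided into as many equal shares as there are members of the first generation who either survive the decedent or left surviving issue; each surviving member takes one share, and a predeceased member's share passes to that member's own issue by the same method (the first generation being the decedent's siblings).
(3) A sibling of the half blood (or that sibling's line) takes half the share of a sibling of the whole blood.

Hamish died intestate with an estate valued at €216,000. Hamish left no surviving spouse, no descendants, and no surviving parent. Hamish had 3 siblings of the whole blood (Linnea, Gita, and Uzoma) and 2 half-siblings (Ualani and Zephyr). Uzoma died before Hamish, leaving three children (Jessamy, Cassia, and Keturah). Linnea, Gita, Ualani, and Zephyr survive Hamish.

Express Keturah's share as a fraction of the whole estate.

Keturah receives 1/12 of the estate.

The entire €216,000 passes to the siblings and their issue.
Counting each half-blood sibling's line as half a unit, there are 4 units in €216,000, so one unit is €54,000. Whole-blood lines (Linnea, Gita, and Uzoma) take €54,000 each; half-blood lines (Ualani and Zephyr) take €27,000 each.
Uzoma's share (€54,000) is divided into 3 shares of €18,000: Jessamy, Cassia, and Keturah each take €18,000.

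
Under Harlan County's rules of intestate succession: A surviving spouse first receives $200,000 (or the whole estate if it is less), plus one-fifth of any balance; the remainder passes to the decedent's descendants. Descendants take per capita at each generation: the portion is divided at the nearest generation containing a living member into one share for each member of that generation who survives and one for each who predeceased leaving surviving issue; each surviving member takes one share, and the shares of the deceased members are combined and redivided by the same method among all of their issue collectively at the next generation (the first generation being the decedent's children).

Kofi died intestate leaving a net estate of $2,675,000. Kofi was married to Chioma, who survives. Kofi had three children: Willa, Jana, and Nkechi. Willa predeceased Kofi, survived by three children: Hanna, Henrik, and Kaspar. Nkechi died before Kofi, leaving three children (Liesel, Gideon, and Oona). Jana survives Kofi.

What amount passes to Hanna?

Chioma first takes $200,000, leaving a balance of $2,475,000. Chioma then takes one-fifth of the balance ($495,000), for a total of $695,000. The remaining $1,980,000 passes to the descendants.
The descendants' portion ($1,980,000) is divided at the children's generation into 3 shares of $660,000. Jana takes $660,000. The 2 shares of the deceased (Willa and Nkechi) are combined into a pool of $1,320,000.
That pool ($1,320,000) is divided at the grandchildren's generation equally among Hanna, Henrik, Kaspar, Liesel, Gideon, and Oona: $220,000 each.

Hanna receives $220,000.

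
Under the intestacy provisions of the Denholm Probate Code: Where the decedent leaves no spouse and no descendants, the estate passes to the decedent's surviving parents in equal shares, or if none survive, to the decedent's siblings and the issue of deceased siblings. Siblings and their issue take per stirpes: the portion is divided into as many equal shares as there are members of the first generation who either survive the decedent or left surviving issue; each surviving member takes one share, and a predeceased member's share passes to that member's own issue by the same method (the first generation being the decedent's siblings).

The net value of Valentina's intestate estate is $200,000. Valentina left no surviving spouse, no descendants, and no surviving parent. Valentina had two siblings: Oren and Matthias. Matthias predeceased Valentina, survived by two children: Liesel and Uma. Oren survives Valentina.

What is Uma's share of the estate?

Uma receives $50,000.

The entire $200,000 passes to the siblings and their issue.
That amount ($200,000) is divided into 2 shares of $100,000: Oren takes $100,000; Matthias's $100,000 share passes to Matthias's issue.
Matthias's share ($100,000) is divided into 2 shares of $50,000: Liesel and Uma each take $50,000.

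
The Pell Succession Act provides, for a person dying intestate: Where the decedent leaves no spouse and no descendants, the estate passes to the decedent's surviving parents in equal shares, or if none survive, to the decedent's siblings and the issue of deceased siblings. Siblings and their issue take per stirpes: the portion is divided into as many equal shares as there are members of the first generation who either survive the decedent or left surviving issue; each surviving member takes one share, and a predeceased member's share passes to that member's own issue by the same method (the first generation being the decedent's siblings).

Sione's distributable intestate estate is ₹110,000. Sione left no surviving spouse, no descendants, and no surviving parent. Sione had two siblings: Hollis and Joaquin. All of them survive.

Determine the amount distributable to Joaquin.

Joaquin receives ₹55,000.

The entire ₹110,000 passes to the siblings and their issue.
That amount (₹110,000) is divided into 2 shares of ₹55,000: Hollis and Joaquin each take ₹55,000.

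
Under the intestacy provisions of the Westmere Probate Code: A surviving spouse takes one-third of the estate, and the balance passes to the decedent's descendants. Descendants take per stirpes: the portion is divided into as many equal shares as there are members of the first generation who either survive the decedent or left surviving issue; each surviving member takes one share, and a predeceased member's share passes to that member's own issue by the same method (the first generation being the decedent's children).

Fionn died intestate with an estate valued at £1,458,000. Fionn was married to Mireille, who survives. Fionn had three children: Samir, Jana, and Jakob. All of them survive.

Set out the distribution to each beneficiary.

Mireille: £486,000; Samir: £324,000; Jana: £324,000; Jakob: £324,000

Mireille takes one-third of £1,458,000 = £486,000. The remaining £972,000 passes to the descendants.
The descendants' portion (£972,000) is divided into 3 shares of £324,000: Samir, Jana, and Jakob each take £324,000.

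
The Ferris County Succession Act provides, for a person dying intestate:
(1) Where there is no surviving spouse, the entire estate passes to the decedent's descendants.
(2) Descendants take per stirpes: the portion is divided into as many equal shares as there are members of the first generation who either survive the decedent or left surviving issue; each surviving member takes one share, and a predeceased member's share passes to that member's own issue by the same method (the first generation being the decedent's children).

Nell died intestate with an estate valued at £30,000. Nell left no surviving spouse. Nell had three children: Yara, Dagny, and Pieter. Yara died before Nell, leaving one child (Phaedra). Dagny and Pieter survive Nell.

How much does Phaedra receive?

Phaedra receives £10,000.

The entire £30,000 passes to the descendants.
That amount (£30,000) is divided into 3 shares of £10,000: Dagny and Pieter each take £10,000; Yara's £10,000 share passes to Yara's issue.
Yara's share (£10,000) passes entirely to Phaedra.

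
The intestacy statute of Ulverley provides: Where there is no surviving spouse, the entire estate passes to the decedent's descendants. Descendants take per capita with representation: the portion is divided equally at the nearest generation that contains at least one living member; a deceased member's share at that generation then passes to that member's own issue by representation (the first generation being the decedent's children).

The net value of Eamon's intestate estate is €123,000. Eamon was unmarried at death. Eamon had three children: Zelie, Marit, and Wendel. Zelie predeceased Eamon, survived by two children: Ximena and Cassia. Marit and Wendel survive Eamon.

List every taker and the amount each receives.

The entire €123,000 passes to the descendants.
That amount (€123,000) is divided into 3 shares of €41,000: Marit and Wendel each take €41,000; Zelie's €41,000 share passes to Zelie's issue.
Zelie's share (€41,000) is divided into 2 shares of €20,500: Ximena and Cassia each take €20,500.

Ximena: €20,500; Cassia: €20,500; Marit: €41,000; Wendel: €41,000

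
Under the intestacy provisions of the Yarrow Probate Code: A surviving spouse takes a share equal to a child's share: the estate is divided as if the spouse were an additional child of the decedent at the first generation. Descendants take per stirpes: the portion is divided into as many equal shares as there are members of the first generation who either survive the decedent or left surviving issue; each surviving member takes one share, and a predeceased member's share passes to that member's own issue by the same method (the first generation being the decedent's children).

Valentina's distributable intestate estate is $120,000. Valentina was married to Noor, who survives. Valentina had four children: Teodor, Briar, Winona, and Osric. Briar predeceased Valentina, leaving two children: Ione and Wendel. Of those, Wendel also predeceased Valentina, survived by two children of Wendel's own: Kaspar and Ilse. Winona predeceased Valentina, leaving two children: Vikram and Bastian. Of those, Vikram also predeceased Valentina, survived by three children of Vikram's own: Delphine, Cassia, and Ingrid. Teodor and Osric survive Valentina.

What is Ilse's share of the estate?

The spouse counts as an additional share at the children's level, so there are 5 primary shares of $24,000. Noor takes one such share ($24,000).
The children's combined portion ($96,000) is divided into 4 shares of $24,000: Teodor and Osric each take $24,000; Briar's $24,000 share passes to Briar's issue; Winona's $24,000 share passes to Winona's issue.
Briar's share ($24,000) is divided into 2 shares of $12,000: Ione takes $12,000; Wendel's $12,000 share passes to Wendel's issue.
Wendel's share ($12,000) is divided into 2 shares of $6,000: Kaspar and Ilse each take $6,000.
Winona's share ($24,000) is divided into 2 shares of $12,000: Bastian takes $12,000; Vikram's $12,000 share passes to Vikram's issue.
Vikram's share ($12,000) is divided into 3 shares of $4,000: Delphine, Cassia, and Ingrid each take $4,000.

Ilse receives $6,000.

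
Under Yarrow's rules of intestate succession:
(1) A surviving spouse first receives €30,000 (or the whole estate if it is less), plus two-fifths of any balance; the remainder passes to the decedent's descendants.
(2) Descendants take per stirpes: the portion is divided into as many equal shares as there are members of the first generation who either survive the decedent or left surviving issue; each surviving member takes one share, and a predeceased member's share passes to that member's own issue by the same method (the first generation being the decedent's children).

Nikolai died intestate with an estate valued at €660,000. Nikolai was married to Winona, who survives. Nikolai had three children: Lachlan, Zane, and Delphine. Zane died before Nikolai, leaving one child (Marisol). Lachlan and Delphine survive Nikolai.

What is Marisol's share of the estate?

Winona first takes €30,000, leaving a balance of €630,000. Winona then takes two-fifths of the balance (€252,000), for a total of €282,000. The remaining €378,000 passes to the descendants.
The descendants' portion (€378,000) is divided into 3 shares of €126,000: Lachlan and Delphine each take €126,000; Zane's €126,000 share passes to Zane's issue.
Zane's share (€126,000) passes entirely to Marisol.

Marisol receives €126,000.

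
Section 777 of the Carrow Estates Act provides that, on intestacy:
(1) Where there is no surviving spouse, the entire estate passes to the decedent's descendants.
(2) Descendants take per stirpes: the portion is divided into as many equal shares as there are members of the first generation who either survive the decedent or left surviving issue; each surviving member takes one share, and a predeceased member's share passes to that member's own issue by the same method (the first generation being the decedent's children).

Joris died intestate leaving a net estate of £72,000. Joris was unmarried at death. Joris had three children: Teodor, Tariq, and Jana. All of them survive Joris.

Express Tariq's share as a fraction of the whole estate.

Tariq receives 1/3 of the estate.

The entire £72,000 passes to the descendants.
That amount (£72,000) is divided into 3 shares of £24,000: Teodor, Tariq, and Jana each take £24,000.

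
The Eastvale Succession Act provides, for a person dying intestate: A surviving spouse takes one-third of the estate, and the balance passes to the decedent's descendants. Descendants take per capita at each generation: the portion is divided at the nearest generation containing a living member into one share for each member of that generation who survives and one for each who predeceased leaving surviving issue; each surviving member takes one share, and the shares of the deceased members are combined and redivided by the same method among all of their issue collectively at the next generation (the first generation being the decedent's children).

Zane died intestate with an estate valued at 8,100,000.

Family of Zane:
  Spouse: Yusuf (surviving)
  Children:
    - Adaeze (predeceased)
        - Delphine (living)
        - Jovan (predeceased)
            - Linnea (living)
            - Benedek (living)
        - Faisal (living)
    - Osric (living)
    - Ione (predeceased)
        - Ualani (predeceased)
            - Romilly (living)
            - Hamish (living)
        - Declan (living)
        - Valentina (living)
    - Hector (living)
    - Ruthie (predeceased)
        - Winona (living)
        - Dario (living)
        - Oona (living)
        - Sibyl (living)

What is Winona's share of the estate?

Winona receives 324,000.

Yusuf takes one-third of 8,100,000 = 2,700,000. The remaining 5,400,000 passes to the descendants.
The descendants' portion (5,400,000) is divided at the children's generation into 5 shares of 1,080,000. Osric and Hector each take 1,080,000. The 3 shares of the deceased (Adaeze, Ione, and Ruthie) are combined into a pool of 3,240,000.
That pool (3,240,000) is divided at the grandchildren's generation into 10 shares of 324,000. Delphine, Faisal, Declan, Valentina, Winona, Dario, Oona, and Sibyl each take 324,000. The 2 shares of the deceased (Jovan and Ualani) are combined into a pool of 648,000.
That pool (648,000) is divided at the great-grandchildren's generation equally among Linnea, Benedek, Romilly, and Hamish: 162,000 each.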